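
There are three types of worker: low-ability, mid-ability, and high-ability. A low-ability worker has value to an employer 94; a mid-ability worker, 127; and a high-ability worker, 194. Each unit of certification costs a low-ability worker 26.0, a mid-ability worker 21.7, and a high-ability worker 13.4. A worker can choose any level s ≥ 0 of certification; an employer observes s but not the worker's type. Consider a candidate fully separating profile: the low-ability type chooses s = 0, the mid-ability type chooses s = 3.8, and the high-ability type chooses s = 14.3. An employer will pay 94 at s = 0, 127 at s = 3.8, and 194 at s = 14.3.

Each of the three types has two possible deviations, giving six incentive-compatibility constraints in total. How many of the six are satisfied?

3

Low-ability (own payoff 94): to s=3.8 gives 127 − 26.0×3.8 = 28.2 → no gain ✓; to s=14.3 gives 194 − 26.0×14.3 = -177.8 → no gain ✓.
High-ability (own payoff 194 − 13.4×14.3 = 2.38): to s=0 gives 94 → profitable ✗; to s=3.8 gives 127 − 13.4×3.8 = 76.08 → profitable ✗.
Mid-ability (own payoff 127 − 21.7×3.8 = 44.54): to s=0 gives 94 → profitable ✗; to s=14.3 gives 194 − 21.7×14.3 = -116.31 → no gain ✓.
3 of the 6 constraints hold; not an equilibrium.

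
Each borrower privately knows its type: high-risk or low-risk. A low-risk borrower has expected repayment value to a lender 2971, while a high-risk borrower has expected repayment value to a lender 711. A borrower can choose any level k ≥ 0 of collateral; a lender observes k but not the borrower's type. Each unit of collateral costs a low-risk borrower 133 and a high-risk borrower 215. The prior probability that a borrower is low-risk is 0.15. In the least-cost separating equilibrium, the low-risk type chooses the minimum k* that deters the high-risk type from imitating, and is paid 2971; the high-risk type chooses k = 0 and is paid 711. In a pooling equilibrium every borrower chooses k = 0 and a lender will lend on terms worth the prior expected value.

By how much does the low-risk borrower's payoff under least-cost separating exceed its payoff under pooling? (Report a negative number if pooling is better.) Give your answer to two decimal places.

522.95

Least-cost separating signal: k* solves 711 = 2971 − 215·k*, so k* = (2971 − 711)/215 ≈ 10.5116.
Low-risk type's separating payoff: 2971 − 133 × k* = 2971 − 133 × (2971 − 711)/215 = 2971 − 300580/215 ≈ 1572.9535.
Pooling payoff: 0.15 × 2971 + 0.85 × 711 = 1050.
Difference: 1572.9535 − 1050 = 522.9535, i.e. 522.95 to two decimal places.
The low-risk type prefers to separate.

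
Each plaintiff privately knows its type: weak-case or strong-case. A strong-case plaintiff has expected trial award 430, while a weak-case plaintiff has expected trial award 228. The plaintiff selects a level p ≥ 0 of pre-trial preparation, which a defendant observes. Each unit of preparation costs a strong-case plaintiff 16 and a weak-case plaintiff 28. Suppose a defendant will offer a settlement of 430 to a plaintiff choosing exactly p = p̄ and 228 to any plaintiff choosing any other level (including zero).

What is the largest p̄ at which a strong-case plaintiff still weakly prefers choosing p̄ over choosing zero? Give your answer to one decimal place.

12.6

Choosing p̄ yields the strong-case type 430 − 16·p̄; choosing zero yields 228.
The strong-case type is indifferent at 430 − 16·p̄ = 228, i.e. p̄ = (430 − 228) / 16 ≈ 12.6.
For any p̄ above 12.6 the strong-case type would rather pool at zero, so separation collapses.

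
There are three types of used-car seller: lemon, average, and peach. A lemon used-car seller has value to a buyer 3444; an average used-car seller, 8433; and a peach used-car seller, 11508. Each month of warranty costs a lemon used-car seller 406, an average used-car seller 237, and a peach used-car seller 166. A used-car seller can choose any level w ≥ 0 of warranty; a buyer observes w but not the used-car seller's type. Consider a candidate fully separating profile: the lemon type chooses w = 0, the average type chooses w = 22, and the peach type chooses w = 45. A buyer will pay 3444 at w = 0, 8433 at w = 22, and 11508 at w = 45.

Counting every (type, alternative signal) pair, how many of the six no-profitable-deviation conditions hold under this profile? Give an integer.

Average (own payoff 8433 − 237×22 = 3219): to w=0 gives 3444 → profitable ✗; to w=45 gives 11508 − 237×45 = 843 → no gain ✓.
Peach (own payoff 11508 − 166×45 = 4038): to w=0 gives 3444 → no gain ✓; to w=22 gives 8433 − 166×22 = 4781 → profitable ✗.
Lemon (own payoff 3444): to w=22 gives 8433 − 406×22 = -499 → no gain ✓; to w=45 gives 11508 − 406×45 = -6762 → no gain ✓.
4 of the 6 constraints hold; not an equilibrium.

4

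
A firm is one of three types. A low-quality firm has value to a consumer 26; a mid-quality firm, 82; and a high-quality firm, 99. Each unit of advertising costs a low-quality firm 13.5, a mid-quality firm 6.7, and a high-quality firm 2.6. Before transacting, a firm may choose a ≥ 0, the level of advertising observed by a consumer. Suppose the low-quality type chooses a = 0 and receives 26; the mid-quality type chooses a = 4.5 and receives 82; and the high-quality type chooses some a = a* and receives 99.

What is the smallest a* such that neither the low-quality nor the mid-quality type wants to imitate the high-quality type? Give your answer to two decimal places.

7.04

Low-quality type (on-path payoff 26) won't mimic when 26 ≥ 99 − 13.5·a*, i.e. a* ≥ 5.41.
Mid-quality type (on-path payoff 82 − 6.7×4.5 = 51.85) won't mimic when 51.85 ≥ 99 − 6.7·a*, i.e. a* ≥ 7.04.
Both must hold, so a* = max(5.41, 7.04) = 7.04. The mid-quality type's constraint binds.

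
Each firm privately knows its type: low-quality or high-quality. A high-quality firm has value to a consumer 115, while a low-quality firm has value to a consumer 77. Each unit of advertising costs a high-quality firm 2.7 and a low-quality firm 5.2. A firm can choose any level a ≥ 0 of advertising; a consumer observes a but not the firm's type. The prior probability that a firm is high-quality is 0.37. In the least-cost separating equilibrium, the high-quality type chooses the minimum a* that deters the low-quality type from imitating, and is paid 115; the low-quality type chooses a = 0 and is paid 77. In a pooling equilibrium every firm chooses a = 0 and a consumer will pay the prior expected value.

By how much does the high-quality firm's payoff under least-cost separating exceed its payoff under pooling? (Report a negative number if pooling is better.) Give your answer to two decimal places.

Least-cost separating signal: a* solves 77 = 115 − 5.2·a*, so a* = (115 − 77)/5.2 ≈ 7.3077.
High-quality type's separating payoff: 115 − 2.7 × a* = 115 − 2.7 × (115 − 77)/5.2 = 115 − 102.6/5.2 ≈ 95.2692.
Pooling payoff: 0.37 × 115 + 0.63 × 77 = 91.06.
Difference: 95.2692 − 91.06 = 4.2092, i.e. 4.21 to two decimal places.
The high-quality type prefers to separate.

4.21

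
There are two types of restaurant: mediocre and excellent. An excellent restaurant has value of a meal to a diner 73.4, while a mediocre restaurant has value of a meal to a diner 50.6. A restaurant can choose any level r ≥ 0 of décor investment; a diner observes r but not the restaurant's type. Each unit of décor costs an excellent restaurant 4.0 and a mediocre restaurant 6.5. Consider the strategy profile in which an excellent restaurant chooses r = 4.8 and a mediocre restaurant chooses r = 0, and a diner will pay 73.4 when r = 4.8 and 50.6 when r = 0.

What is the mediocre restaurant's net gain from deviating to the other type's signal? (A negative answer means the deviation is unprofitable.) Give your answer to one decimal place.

Playing r = 0 the mediocre restaurant receives 50.6.
Deviating to r = 4.8 brings payment 73.4 at cost 6.5 × 4.8 = 31.2, netting 42.2.
Gain from deviating: 42.2 − 50.6 = -8.4.
The gain is negative, so the mediocre type's incentive-compatibility constraint is satisfied.

-8.4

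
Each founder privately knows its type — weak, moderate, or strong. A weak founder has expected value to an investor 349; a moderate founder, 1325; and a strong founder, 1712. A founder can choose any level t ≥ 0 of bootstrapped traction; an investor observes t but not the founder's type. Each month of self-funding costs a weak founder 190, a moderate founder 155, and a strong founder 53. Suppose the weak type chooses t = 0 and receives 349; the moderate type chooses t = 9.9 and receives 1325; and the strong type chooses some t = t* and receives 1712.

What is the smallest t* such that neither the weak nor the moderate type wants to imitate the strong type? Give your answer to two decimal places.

Weak type (on-path payoff 349) won't mimic when 349 ≥ 1712 − 190·t*, i.e. t* ≥ 7.17.
Moderate type (on-path payoff 1325 − 155×9.9 = -209.5) won't mimic when -209.5 ≥ 1712 − 155·t*, i.e. t* ≥ 12.40.
Both must hold, so t* = max(7.17, 12.40) = 12.40. The moderate type's constraint binds.

12.40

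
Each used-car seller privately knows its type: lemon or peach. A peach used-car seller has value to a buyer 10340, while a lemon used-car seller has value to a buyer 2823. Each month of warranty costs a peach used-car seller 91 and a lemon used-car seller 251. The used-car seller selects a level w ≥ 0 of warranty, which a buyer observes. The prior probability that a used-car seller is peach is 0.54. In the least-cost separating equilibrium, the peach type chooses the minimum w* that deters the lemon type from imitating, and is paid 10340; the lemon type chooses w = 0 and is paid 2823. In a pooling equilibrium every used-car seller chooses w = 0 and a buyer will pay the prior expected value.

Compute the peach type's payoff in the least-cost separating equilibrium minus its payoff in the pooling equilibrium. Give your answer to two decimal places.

Least-cost separating signal: w* solves 2823 = 10340 − 251·w*, so w* = (10340 − 2823)/251 ≈ 29.9482.
Peach type's separating payoff: 10340 − 91 × w* = 10340 − 91 × (10340 − 2823)/251 = 10340 − 684047/251 ≈ 7614.7131.
Pooling payoff: 0.54 × 10340 + 0.46 × 2823 = 6882.18.
Difference: 7614.7131 − 6882.18 = 732.5331, i.e. 732.53 to two decimal places.
The peach type prefers to separate.

732.53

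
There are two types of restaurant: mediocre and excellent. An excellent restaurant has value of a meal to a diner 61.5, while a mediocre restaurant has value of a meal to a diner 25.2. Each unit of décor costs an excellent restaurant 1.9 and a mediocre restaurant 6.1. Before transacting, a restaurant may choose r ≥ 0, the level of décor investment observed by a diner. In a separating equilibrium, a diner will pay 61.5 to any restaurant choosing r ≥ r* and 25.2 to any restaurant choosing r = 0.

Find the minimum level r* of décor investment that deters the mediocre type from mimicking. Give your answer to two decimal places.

5.95

A mediocre restaurant choosing r = 0 receives 25.2.
Imitating at r* instead would pay 61.5 at cost 6.1·r*, netting 61.5 − 6.1·r*.
Indifference: 25.2 = 61.5 − 6.1·r*, so r* = (61.5 − 25.2) / 6.1 ≈ 5.95.
This is the mediocre type's binding incentive-compatibility constraint; any r ≥ 5.95 sustains separation on that side.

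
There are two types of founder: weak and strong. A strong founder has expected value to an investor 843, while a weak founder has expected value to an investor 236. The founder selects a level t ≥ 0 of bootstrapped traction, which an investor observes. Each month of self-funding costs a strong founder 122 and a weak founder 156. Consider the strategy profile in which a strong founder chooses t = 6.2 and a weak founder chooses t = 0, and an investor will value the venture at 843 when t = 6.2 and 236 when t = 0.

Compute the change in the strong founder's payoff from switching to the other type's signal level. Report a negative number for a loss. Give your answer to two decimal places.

149.40

Playing t = 6.2 the strong founder receives 843 − 122 × 6.2 = 86.6.
Deviating to t = 0 yields 236 instead.
Gain from deviating: 236 − 86.6 = 149.40.
The gain is positive, so the strong type's incentive-compatibility constraint is violated — this profile is not a separating equilibrium.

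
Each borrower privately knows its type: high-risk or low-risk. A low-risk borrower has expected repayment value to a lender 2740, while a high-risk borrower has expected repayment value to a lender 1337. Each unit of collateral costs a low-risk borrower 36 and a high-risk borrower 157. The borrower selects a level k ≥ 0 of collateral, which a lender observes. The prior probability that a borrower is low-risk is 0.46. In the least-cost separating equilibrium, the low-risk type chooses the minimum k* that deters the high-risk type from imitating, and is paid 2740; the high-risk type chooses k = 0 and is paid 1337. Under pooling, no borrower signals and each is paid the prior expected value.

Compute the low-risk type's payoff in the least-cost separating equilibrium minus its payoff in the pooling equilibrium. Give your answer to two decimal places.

435.91

Least-cost separating signal: k* solves 1337 = 2740 − 157·k*, so k* = (2740 − 1337)/157 ≈ 8.9363.
Low-risk type's separating payoff: 2740 − 36 × k* = 2740 − 36 × (2740 − 1337)/157 = 2740 − 50508/157 ≈ 2418.2930.
Pooling payoff: 0.46 × 2740 + 0.54 × 1337 = 1982.38.
Difference: 2418.2930 − 1982.38 = 435.913, i.e. 435.91 to two decimal places.
The low-risk type prefers to separate.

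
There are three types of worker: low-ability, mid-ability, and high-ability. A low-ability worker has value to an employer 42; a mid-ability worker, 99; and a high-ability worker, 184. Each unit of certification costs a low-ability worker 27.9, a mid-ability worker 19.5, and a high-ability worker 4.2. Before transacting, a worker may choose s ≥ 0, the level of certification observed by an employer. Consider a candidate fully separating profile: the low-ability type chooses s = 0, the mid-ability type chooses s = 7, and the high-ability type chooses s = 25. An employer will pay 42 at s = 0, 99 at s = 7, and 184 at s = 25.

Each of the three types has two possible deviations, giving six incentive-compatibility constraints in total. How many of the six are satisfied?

Mid-ability (own payoff 99 − 19.5×7 = -37.5): to s=0 gives 42 → profitable ✗; to s=25 gives 184 − 19.5×25 = -303.5 → no gain ✓.
Low-ability (own payoff 42): to s=7 gives 99 − 27.9×7 = -96.3 → no gain ✓; to s=25 gives 184 − 27.9×25 = -513.5 → no gain ✓.
High-ability (own payoff 184 − 4.2×25 = 79): to s=0 gives 42 → no gain ✓; to s=7 gives 99 − 4.2×7 = 69.6 → no gain ✓.
5 of the 6 constraints hold; not an equilibrium.

5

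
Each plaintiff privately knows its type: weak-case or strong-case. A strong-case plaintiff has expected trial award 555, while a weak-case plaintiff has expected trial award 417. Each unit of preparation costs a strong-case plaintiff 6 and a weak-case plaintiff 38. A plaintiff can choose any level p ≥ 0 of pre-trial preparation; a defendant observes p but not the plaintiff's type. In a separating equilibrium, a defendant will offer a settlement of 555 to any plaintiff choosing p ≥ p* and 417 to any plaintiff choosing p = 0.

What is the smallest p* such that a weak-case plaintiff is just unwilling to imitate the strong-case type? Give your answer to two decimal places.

A weak-case plaintiff choosing p = 0 receives 417.
Imitating at p* instead would pay 555 at cost 38·p*, netting 555 − 38·p*.
Indifference: 417 = 555 − 38·p*, so p* = (555 − 417) / 38 ≈ 3.63.
This is the weak-case type's binding incentive-compatibility constraint; any p ≥ 3.63 sustains separation on that side.

3.63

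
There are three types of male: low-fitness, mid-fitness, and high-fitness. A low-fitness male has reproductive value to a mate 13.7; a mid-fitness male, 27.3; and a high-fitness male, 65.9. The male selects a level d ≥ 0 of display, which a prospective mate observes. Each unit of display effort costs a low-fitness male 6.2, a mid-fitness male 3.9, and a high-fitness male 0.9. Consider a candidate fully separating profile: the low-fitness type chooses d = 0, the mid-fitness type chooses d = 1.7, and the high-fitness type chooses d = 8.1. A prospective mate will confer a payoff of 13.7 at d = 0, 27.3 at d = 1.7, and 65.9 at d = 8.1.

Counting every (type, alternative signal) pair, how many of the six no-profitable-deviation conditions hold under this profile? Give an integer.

Low-fitness (own payoff 13.7): to d=1.7 gives 27.3 − 6.2×1.7 = 16.76 → profitable ✗; to d=8.1 gives 65.9 − 6.2×8.1 = 15.68 → profitable ✗.
Mid-fitness (own payoff 27.3 − 3.9×1.7 = 20.67): to d=0 gives 13.7 → no gain ✓; to d=8.1 gives 65.9 − 3.9×8.1 = 34.31 → profitable ✗.
High-fitness (own payoff 65.9 − 0.9×8.1 = 58.61): to d=0 gives 13.7 → no gain ✓; to d=1.7 gives 27.3 − 0.9×1.7 = 25.77 → no gain ✓.
3 of the 6 constraints hold; not an equilibrium.

3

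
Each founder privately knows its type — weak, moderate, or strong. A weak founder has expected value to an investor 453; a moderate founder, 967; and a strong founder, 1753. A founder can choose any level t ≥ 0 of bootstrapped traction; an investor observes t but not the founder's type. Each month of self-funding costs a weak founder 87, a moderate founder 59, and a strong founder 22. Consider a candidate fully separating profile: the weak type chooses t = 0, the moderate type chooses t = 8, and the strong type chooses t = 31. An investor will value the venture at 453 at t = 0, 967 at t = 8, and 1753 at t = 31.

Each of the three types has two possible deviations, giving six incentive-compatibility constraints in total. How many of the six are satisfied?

Strong (own payoff 1753 − 22×31 = 1071): to t=0 gives 453 → no gain ✓; to t=8 gives 967 − 22×8 = 791 → no gain ✓.
Moderate (own payoff 967 − 59×8 = 495): to t=0 gives 453 → no gain ✓; to t=31 gives 1753 − 59×31 = -76 → no gain ✓.
Weak (own payoff 453): to t=8 gives 967 − 87×8 = 271 → no gain ✓; to t=31 gives 1753 − 87×31 = -944 → no gain ✓.
6 of the 6 constraints hold; this profile is a separating equilibrium.

6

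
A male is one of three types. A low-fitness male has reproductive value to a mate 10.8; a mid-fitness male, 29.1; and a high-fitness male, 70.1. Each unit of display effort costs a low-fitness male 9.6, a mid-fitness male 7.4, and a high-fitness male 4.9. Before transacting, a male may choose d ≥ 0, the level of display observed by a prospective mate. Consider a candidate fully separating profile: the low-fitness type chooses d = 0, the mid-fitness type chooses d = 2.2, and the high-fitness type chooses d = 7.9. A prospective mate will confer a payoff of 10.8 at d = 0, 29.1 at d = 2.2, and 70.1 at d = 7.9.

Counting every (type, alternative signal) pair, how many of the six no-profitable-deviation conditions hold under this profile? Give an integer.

6

Low-fitness (own payoff 10.8): to d=2.2 gives 29.1 − 9.6×2.2 = 7.98 → no gain ✓; to d=7.9 gives 70.1 − 9.6×7.9 = -5.74 → no gain ✓.
High-fitness (own payoff 70.1 − 4.9×7.9 = 31.39): to d=0 gives 10.8 → no gain ✓; to d=2.2 gives 29.1 − 4.9×2.2 = 18.32 → no gain ✓.
Mid-fitness (own payoff 29.1 − 7.4×2.2 = 12.82): to d=0 gives 10.8 → no gain ✓; to d=7.9 gives 70.1 − 7.4×7.9 = 11.64 → no gain ✓.
6 of the 6 constraints hold; this profile is a separating equilibrium.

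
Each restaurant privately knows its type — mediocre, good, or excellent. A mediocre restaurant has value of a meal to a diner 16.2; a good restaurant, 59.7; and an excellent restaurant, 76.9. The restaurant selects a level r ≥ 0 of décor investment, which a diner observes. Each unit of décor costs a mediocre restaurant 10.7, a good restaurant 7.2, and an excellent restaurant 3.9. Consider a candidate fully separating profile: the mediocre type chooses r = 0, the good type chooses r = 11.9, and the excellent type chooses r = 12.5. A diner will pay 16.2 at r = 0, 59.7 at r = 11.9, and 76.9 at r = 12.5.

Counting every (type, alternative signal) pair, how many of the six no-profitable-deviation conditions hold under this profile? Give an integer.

4

Good (own payoff 59.7 − 7.2×11.9 = -25.98): to r=0 gives 16.2 → profitable ✗; to r=12.5 gives 76.9 − 7.2×12.5 = -13.1 → profitable ✗.
Mediocre (own payoff 16.2): to r=11.9 gives 59.7 − 10.7×11.9 = -67.63 → no gain ✓; to r=12.5 gives 76.9 − 10.7×12.5 = -56.85 → no gain ✓.
Excellent (own payoff 76.9 − 3.9×12.5 = 28.15): to r=0 gives 16.2 → no gain ✓; to r=11.9 gives 59.7 − 3.9×11.9 = 13.29 → no gain ✓.
4 of the 6 constraints hold; not an equilibrium.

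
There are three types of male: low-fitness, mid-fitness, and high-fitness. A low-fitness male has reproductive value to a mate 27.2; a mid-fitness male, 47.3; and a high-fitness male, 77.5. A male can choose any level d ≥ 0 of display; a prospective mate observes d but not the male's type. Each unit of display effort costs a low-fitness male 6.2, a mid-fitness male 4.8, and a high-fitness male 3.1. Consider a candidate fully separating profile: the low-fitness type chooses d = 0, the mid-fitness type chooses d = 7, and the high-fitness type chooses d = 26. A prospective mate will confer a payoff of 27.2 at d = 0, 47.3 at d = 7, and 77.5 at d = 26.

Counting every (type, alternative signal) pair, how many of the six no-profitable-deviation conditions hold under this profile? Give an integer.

3

Mid-fitness (own payoff 47.3 − 4.8×7 = 13.7): to d=0 gives 27.2 → profitable ✗; to d=26 gives 77.5 − 4.8×26 = -47.3 → no gain ✓.
Low-fitness (own payoff 27.2): to d=7 gives 47.3 − 6.2×7 = 3.9 → no gain ✓; to d=26 gives 77.5 − 6.2×26 = -83.7 → no gain ✓.
High-fitness (own payoff 77.5 − 3.1×26 = -3.1): to d=0 gives 27.2 → profitable ✗; to d=7 gives 47.3 − 3.1×7 = 25.6 → profitable ✗.
3 of the 6 constraints hold; not an equilibrium.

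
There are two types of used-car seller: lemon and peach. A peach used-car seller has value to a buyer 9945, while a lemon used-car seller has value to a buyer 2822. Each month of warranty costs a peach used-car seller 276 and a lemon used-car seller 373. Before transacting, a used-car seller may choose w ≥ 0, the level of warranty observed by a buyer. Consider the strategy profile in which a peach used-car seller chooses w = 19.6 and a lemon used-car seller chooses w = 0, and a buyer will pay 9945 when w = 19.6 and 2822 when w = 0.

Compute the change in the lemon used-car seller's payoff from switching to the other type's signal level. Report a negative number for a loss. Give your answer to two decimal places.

-187.80

Playing w = 0 the lemon used-car seller receives 2822.
Deviating to w = 19.6 brings payment 9945 at cost 373 × 19.6 = 7310.8, netting 2634.2.
Gain from deviating: 2634.2 − 2822 = -187.80.
The gain is negative, so the lemon type's incentive-compatibility constraint is satisfied.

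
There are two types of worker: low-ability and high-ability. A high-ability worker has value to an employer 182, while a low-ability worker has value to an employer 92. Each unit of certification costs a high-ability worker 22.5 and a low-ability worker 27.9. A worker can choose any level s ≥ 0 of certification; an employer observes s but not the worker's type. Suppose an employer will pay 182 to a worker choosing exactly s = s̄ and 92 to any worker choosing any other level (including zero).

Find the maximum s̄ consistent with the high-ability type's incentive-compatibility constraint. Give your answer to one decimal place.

Choosing s̄ yields the high-ability type 182 − 22.5·s̄; choosing zero yields 92.
The high-ability type is indifferent at 182 − 22.5·s̄ = 92, i.e. s̄ = (182 − 92) / 22.5 = 4.0.
For any s̄ above 4.0 the high-ability type would rather pool at zero, so separation collapses.

4.0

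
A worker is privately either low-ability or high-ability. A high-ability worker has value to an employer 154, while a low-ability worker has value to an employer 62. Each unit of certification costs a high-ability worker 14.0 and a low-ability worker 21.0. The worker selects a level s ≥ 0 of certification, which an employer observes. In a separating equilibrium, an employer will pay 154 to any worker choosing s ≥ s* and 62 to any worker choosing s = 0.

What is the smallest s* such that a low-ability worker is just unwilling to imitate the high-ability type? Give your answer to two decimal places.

A low-ability worker choosing s = 0 receives 62.
Imitating at s* instead would pay 154 at cost 21.0·s*, netting 154 − 21.0·s*.
Indifference: 62 = 154 − 21.0·s*, so s* = (154 − 62) / 21.0 ≈ 4.38.
This is the low-ability type's binding incentive-compatibility constraint; any s ≥ 4.38 sustains separation on that side.

4.38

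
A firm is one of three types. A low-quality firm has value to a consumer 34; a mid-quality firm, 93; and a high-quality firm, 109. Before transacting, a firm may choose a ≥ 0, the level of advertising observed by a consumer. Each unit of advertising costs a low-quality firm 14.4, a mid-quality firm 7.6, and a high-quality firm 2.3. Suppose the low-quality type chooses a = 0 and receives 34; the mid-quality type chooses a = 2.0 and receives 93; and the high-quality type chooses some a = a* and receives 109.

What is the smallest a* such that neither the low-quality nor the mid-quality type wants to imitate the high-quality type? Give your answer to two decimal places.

5.21

Low-quality type (on-path payoff 34) won't mimic when 34 ≥ 109 − 14.4·a*, i.e. a* ≥ 5.21.
Mid-quality type (on-path payoff 93 − 7.6×2.0 = 77.8) won't mimic when 77.8 ≥ 109 − 7.6·a*, i.e. a* ≥ 4.11.
Both must hold, so a* = max(5.21, 4.11) = 5.21. The low-quality type's constraint binds.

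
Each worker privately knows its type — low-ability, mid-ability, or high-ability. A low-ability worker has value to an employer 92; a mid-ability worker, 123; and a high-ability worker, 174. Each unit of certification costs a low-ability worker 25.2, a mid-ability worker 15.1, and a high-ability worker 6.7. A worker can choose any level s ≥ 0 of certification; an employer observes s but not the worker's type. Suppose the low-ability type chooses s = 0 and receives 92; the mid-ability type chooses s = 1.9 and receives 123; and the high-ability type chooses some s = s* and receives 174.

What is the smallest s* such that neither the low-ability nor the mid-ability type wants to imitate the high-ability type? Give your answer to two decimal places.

Mid-ability type (on-path payoff 123 − 15.1×1.9 = 94.31) won't mimic when 94.31 ≥ 174 − 15.1·s*, i.e. s* ≥ 5.28.
Low-ability type (on-path payoff 92) won't mimic when 92 ≥ 174 − 25.2·s*, i.e. s* ≥ 3.25.
Both must hold, so s* = max(3.25, 5.28) = 5.28. The mid-ability type's constraint binds.

5.28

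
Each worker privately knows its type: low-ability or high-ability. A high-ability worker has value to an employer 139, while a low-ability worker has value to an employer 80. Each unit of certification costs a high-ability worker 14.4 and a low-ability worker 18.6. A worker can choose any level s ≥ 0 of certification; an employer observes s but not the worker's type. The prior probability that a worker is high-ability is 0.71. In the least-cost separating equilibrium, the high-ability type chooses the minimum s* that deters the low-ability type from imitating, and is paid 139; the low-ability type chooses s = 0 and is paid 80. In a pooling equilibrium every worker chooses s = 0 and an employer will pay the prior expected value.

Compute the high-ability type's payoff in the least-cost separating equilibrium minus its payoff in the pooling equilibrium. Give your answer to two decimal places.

Least-cost separating signal: s* solves 80 = 139 − 18.6·s*, so s* = (139 − 80)/18.6 ≈ 3.1720.
High-ability type's separating payoff: 139 − 14.4 × s* = 139 − 14.4 × (139 − 80)/18.6 = 139 − 849.6/18.6 ≈ 93.3226.
Pooling payoff: 0.71 × 139 + 0.29 × 80 = 121.89.
Difference: 93.3226 − 121.89 = -28.5674, i.e. -28.57 to two decimal places.
The high-ability type would prefer the pooling outcome.

-28.57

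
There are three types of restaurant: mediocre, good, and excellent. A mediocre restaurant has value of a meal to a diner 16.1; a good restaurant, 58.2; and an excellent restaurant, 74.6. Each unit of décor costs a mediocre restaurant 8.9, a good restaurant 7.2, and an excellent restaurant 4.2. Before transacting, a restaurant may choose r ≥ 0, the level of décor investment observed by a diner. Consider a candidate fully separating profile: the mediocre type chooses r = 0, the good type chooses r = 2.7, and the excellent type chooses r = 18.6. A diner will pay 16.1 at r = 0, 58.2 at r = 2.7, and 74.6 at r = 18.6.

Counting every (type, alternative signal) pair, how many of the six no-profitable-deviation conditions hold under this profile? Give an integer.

Mediocre (own payoff 16.1): to r=2.7 gives 58.2 − 8.9×2.7 = 34.17 → profitable ✗; to r=18.6 gives 74.6 − 8.9×18.6 = -90.94 → no gain ✓.
Good (own payoff 58.2 − 7.2×2.7 = 38.76): to r=0 gives 16.1 → no gain ✓; to r=18.6 gives 74.6 − 7.2×18.6 = -59.32 → no gain ✓.
Excellent (own payoff 74.6 − 4.2×18.6 = -3.52): to r=0 gives 16.1 → profitable ✗; to r=2.7 gives 58.2 − 4.2×2.7 = 46.86 → profitable ✗.
3 of the 6 constraints hold; not an equilibrium.

3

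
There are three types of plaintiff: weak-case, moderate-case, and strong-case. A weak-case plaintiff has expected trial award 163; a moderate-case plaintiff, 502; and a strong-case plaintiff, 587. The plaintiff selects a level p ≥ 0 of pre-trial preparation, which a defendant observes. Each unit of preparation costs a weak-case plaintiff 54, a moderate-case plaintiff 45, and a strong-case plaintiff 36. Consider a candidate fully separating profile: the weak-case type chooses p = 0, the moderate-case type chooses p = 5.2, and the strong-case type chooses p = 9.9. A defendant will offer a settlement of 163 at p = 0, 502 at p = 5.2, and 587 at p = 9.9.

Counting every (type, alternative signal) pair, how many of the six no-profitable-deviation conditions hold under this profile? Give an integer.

Weak-case (own payoff 163): to p=5.2 gives 502 − 54×5.2 = 221.2 → profitable ✗; to p=9.9 gives 587 − 54×9.9 = 52.4 → no gain ✓.
Moderate-case (own payoff 502 − 45×5.2 = 268): to p=0 gives 163 → no gain ✓; to p=9.9 gives 587 − 45×9.9 = 141.5 → no gain ✓.
Strong-case (own payoff 587 − 36×9.9 = 230.6): to p=0 gives 163 → no gain ✓; to p=5.2 gives 502 − 36×5.2 = 314.8 → profitable ✗.
4 of the 6 constraints hold; not an equilibrium.

4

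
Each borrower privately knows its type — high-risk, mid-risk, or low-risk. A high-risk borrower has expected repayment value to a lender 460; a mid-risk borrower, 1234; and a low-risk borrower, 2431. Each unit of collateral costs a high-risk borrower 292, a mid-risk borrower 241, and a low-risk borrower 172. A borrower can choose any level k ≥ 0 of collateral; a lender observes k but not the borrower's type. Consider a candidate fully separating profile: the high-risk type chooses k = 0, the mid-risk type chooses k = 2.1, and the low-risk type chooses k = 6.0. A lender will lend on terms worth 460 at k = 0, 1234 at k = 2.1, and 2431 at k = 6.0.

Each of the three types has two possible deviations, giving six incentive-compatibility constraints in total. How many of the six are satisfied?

Mid-risk (own payoff 1234 − 241×2.1 = 727.9): to k=0 gives 460 → no gain ✓; to k=6.0 gives 2431 − 241×6.0 = 985 → profitable ✗.
High-risk (own payoff 460): to k=2.1 gives 1234 − 292×2.1 = 620.8 → profitable ✗; to k=6.0 gives 2431 − 292×6.0 = 679 → profitable ✗.
Low-risk (own payoff 2431 − 172×6.0 = 1399): to k=0 gives 460 → no gain ✓; to k=2.1 gives 1234 − 172×2.1 = 872.8 → no gain ✓.
3 of the 6 constraints hold; not an equilibrium.

3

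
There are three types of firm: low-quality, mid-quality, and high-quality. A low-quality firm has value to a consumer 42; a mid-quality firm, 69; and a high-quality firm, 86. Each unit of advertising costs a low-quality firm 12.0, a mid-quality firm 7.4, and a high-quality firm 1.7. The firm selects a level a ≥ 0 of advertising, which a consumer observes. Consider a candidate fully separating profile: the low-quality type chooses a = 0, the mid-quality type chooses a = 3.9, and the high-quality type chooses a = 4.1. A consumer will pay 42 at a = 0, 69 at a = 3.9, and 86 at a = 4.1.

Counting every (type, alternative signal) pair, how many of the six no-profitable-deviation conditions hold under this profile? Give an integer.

4

High-quality (own payoff 86 − 1.7×4.1 = 79.03): to a=0 gives 42 → no gain ✓; to a=3.9 gives 69 − 1.7×3.9 = 62.37 → no gain ✓.
Mid-quality (own payoff 69 − 7.4×3.9 = 40.14): to a=0 gives 42 → profitable ✗; to a=4.1 gives 86 − 7.4×4.1 = 55.66 → profitable ✗.
Low-quality (own payoff 42): to a=3.9 gives 69 − 12.0×3.9 = 22.2 → no gain ✓; to a=4.1 gives 86 − 12.0×4.1 = 36.8 → no gain ✓.
4 of the 6 constraints hold; not an equilibrium.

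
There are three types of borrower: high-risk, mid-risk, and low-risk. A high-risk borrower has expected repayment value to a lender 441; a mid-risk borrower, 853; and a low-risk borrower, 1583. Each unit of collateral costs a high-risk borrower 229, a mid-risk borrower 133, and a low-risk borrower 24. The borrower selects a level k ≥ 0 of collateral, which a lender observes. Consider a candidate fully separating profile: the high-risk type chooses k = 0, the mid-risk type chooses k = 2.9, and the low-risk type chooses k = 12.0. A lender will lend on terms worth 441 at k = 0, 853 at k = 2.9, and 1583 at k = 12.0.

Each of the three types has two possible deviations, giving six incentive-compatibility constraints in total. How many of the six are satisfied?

Low-risk (own payoff 1583 − 24×12.0 = 1295): to k=0 gives 441 → no gain ✓; to k=2.9 gives 853 − 24×2.9 = 783.4 → no gain ✓.
High-risk (own payoff 441): to k=2.9 gives 853 − 229×2.9 = 188.9 → no gain ✓; to k=12.0 gives 1583 − 229×12.0 = -1165 → no gain ✓.
Mid-risk (own payoff 853 − 133×2.9 = 467.3): to k=0 gives 441 → no gain ✓; to k=12.0 gives 1583 − 133×12.0 = -13 → no gain ✓.
6 of the 6 constraints hold; this profile is a separating equilibrium.

6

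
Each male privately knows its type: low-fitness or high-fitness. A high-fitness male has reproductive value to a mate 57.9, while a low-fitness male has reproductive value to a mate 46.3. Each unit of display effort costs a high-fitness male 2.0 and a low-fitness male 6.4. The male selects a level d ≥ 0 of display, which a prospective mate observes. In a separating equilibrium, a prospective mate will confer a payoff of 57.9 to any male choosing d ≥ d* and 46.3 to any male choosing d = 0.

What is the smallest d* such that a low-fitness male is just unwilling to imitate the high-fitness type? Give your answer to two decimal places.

1.81

A low-fitness male choosing d = 0 receives 46.3.
Imitating at d* instead would pay 57.9 at cost 6.4·d*, netting 57.9 − 6.4·d*.
Indifference: 46.3 = 57.9 − 6.4·d*, so d* = (57.9 − 46.3) / 6.4 ≈ 1.81.
This is the low-fitness type's binding incentive-compatibility constraint; any d ≥ 1.81 sustains separation on that side.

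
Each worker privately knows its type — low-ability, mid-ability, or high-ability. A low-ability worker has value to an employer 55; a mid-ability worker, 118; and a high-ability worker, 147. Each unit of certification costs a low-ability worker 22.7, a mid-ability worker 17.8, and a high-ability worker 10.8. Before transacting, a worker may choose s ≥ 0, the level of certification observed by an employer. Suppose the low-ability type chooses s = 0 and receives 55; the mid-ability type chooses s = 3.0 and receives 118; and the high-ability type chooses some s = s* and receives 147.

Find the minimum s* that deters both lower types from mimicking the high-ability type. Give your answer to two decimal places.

Low-ability type (on-path payoff 55) won't mimic when 55 ≥ 147 − 22.7·s*, i.e. s* ≥ 4.05.
Mid-ability type (on-path payoff 118 − 17.8×3.0 = 64.6) won't mimic when 64.6 ≥ 147 − 17.8·s*, i.e. s* ≥ 4.63.
Both must hold, so s* = max(4.05, 4.63) = 4.63. The mid-ability type's constraint binds.

4.63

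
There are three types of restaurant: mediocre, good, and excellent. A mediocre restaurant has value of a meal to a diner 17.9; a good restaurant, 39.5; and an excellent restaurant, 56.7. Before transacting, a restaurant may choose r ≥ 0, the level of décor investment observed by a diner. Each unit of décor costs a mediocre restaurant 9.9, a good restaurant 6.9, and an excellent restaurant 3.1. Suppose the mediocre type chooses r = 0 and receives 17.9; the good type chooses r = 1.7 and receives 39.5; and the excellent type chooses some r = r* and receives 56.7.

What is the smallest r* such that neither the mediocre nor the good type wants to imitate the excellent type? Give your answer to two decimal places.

4.19

Good type (on-path payoff 39.5 − 6.9×1.7 = 27.77) won't mimic when 27.77 ≥ 56.7 − 6.9·r*, i.e. r* ≥ 4.19.
Mediocre type (on-path payoff 17.9) won't mimic when 17.9 ≥ 56.7 − 9.9·r*, i.e. r* ≥ 3.92.
Both must hold, so r* = max(3.92, 4.19) = 4.19. The good type's constraint binds.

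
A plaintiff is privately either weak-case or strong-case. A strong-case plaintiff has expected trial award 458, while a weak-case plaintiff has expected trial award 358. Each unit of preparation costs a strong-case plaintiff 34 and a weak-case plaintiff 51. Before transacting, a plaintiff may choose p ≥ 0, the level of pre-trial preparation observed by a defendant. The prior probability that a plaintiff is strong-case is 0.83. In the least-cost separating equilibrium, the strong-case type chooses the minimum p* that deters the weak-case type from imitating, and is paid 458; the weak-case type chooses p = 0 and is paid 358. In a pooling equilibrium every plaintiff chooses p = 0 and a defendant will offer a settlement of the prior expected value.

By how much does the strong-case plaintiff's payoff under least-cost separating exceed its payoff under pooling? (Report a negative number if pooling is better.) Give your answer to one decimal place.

Least-cost separating signal: p* solves 358 = 458 − 51·p*, so p* = (458 − 358)/51 ≈ 1.9608.
Strong-case type's separating payoff: 458 − 34 × p* = 458 − 34 × (458 − 358)/51 = 458 − 3400/51 ≈ 391.333.
Pooling payoff: 0.83 × 458 + 0.17 × 358 = 441.
Difference: 391.333 − 441 = -49.667, i.e. -49.7 to one decimal place.
The strong-case type would prefer the pooling outcome.

-49.7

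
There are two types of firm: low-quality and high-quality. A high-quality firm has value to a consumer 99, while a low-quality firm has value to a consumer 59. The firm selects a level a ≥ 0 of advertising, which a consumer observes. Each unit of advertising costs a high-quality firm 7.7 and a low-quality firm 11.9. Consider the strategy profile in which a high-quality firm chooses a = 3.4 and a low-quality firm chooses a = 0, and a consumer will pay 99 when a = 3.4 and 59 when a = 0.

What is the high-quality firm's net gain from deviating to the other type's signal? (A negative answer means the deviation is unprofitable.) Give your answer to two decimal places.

Playing a = 3.4 the high-quality firm receives 99 − 7.7 × 3.4 = 72.82.
Deviating to a = 0 yields 59 instead.
Gain from deviating: 59 − 72.82 = -13.82.
The gain is negative, so the high-quality type's incentive-compatibility constraint is satisfied.

-13.82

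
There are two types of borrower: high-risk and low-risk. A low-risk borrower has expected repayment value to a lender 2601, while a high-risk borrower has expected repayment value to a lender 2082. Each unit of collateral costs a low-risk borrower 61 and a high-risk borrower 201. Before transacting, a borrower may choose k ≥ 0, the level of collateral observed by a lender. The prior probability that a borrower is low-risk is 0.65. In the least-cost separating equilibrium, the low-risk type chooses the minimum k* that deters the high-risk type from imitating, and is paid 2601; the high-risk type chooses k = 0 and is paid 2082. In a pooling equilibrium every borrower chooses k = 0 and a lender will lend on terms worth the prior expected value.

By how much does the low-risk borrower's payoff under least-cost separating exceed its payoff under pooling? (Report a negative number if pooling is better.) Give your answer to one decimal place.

24.1

Least-cost separating signal: k* solves 2082 = 2601 − 201·k*, so k* = (2601 − 2082)/201 ≈ 2.5821.
Low-risk type's separating payoff: 2601 − 61 × k* = 2601 − 61 × (2601 − 2082)/201 = 2601 − 31659/201 ≈ 2443.493.
Pooling payoff: 0.65 × 2601 + 0.35 × 2082 = 2419.35.
Difference: 2443.493 − 2419.35 = 24.143, i.e. 24.1 to one decimal place.
The low-risk type prefers to separate.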